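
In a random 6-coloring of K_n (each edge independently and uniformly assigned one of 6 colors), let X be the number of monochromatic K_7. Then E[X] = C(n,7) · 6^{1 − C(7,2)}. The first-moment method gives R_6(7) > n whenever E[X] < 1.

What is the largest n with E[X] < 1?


We need C(n, 7) · 6^{1 − 21} < 1, i.e. C(n, 7) < 6^{21 − 1} = 3656158440062976.
Check values of n near the boundary:
  n = 562: C(562, 7) = 3384017972944752; 3384017972944752 < 3656158440062976? YES
  n = 563: C(563, 7) = 3426622515769596; 3426622515769596 < 3656158440062976? YES
  n = 564: C(564, 7) = 3469685994423792; 3469685994423792 < 3656158440062976? YES
  n = 565: C(565, 7) = 3513212521235560; 3513212521235560 < 3656158440062976? YES
  n = 566: C(566, 7) = 3557206237959440; 3557206237959440 < 3656158440062976? YES
  n = 567: C(567, 7) = 3601671315933933; 3601671315933933 < 3656158440062976? YES
  n = 568: C(568, 7) = 3646611956239704; 3646611956239704 < 3656158440062976? YES
  n = 569: C(569, 7) = 3692032389858348; 3692032389858348 < 3656158440062976? NO
  n = 570: C(570, 7) = 3737936877831720; 3737936877831720 < 3656158440062976? NO
  n = 571: C(571, 7) = 3784329711421830; 3784329711421830 < 3656158440062976? NO
The largest n with C(n, 7) < 3656158440062976 is n = 568 (where E[X] = 16882462760369/16926659444736 ≈ 0.997). Hence R_6(7) > 568, i.e. R_6(7) ≥ 569.

Largest n = 568; hence R_6(7) > 568.


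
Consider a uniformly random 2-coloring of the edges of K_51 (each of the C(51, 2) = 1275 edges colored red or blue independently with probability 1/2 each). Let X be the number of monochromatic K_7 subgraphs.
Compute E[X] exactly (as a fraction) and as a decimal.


Let X = Σ_S X_S over the C(51, 7) = 115775100 subsets S of size 7, where X_S = 1 if the K_7 on S is monochromatic.
For a fixed S, the K_7 on S has C(7, 2) = 21 edges. P[all 21 edges red] = (1/2)^21, and likewise for blue, so P[monochromatic] = 2·(1/2)^21 = 2^{1 − 21} = 1/1048576.
By linearity: E[X] = C(51, 7) · 2^{1 − 21} = 115775100 · 1/1048576 = 28943775/262144.
Numerically: E[X] ≈ 110.412.

E[X] = C(51,7)·2^(1−C(7,2)) = 28943775/262144 ≈ 110.412.


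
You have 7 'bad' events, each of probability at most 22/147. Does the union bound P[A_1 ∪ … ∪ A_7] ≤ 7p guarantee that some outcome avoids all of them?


Union bound: P[∪_{i=1}^{7} A_i] ≤ Σ_i P[A_i] ≤ 7·p = 7·(22/147) = 22/21.
Numerically: 22/21 ≈ 1.047619.
Is 22/21 < 1? NO.
Since the bound 22/21 is ≥ 1, the union bound is uninformative here; it does NOT by itself certify existence.

7·p = 22/21 ≈ 1.047619; existence NOT certified by the union bound.


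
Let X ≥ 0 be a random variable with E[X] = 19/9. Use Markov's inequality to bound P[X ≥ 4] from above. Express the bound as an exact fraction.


μ = E[X] = 19/9, a = 4.
Markov: P[X ≥ 4] ≤ μ/a = (19/9)/4 = 19/36.
Numerically: ≈ 0.52778.
(Since a = 4 > μ = 2.11111, the bound 19/36 is < 1 and informative.)

P[X ≥ 4] ≤ 19/36 ≈ 0.52778.


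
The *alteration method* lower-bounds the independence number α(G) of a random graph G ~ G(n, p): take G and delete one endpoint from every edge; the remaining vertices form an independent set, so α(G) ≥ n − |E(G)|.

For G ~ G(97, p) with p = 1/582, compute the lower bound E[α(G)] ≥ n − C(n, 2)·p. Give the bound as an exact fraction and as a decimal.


E[|E(G)|] = C(97, 2)·p = 4656 · (1/582) = 8.
E[α(G)] ≥ n − E[|E(G)|] = 97 − 8 = 89.
Numerically: ≈ 89.000000.
(This is only a lower bound; the true E[α(G)] may be larger.)

E[α(G)] ≥ 89 ≈ 89.000000.


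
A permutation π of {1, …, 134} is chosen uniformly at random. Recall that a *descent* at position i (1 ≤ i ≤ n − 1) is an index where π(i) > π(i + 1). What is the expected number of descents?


Write X = Σ X_I over i = 1, …, 133, with X_I the indicator of one descent.
There are 133 indicators.
For each fixed i, the pair (π(i), π(i+1)) is a uniformly random ordered pair of distinct values from {1, …, 134}; by symmetry P[π(i) > π(i+1)] = 1/2.
By linearity: E[X] = 133 · (1/2) = (134 − 1) · (1/2) = 133/2 ≈ 66.500000.

E[X] = 133/2 = 66.500000.


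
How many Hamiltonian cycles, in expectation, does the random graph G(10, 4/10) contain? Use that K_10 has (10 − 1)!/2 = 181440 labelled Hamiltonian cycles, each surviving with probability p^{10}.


K_10 has (10 − 1)!/2 = 181440 labelled Hamiltonian cycles.
For each such Hamiltonian cycle H, let X_H = 1 if all 10 edges of H are present in G. Then P[X_H = 1] = p^{10} = (2/5)^{10} = 1024/9765625.
By linearity: E[X] = Σ_H E[X_H] = 181440 · p^{10} = 181440 · 1024/9765625 = 37158912/1953125.
Numerically: E[X] ≈ 19.0254.

E[X] = 181440 · (2/5)^{10} = 37158912/1953125 ≈ 19.0254.


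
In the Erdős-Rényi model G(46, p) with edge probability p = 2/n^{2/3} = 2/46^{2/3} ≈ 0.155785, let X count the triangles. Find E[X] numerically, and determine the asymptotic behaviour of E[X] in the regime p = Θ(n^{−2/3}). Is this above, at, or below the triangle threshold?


Number of potential triangles: C(46, 3) = 15180.
Each occurs with probability p³ ≈ (0.155785)³ ≈ 3.78071834e-03.
By linearity: E[X] = C(46, 3)·p³ ≈ 15180 · 3.78071834e-03 ≈ 57.391304.
Since α = 2/3 < 1, p = c/n^{2/3} ≫ 1/n is above the triangle threshold p ~ 1/n. Asymptotically E[X] ~ (c³/6)·n^{3(1−α)} = (2³/6)·n^{1} → ∞; triangles are abundant w.h.p.

E[X] ≈ 57.391304; in regime p = Θ(1/n^{2/3}) E[X] diverges (above the triangle threshold p ~ 1/n).


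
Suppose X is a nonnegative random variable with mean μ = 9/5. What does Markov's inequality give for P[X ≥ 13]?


μ = E[X] = 9/5, a = 13.
Markov: P[X ≥ 13] ≤ μ/a = (9/5)/13 = 9/65.
Numerically: ≈ 0.138.
(Since a = 13 > μ = 1.800, the bound 9/65 is < 1 and informative.)

P[X ≥ 13] ≤ 9/65 ≈ 0.138.


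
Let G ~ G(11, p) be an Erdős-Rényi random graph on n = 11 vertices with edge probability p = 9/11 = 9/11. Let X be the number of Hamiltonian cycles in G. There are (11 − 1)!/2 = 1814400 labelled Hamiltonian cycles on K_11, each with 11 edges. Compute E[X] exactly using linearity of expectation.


K_11 has (11 − 1)!/2 = 1814400 labelled Hamiltonian cycles.
For each such Hamiltonian cycle H, let X_H = 1 if all 11 edges of H are present in G. Then P[X_H = 1] = p^{11} = (9/11)^{11} = 31381059609/285311670611.
By linearity: E[X] = Σ_H E[X_H] = 1814400 · p^{11} = 1814400 · 31381059609/285311670611 = 56937794554569600/285311670611.
Numerically: E[X] ≈ 1.9956e+05.

E[X] = 1814400 · (9/11)^{11} = 56937794554569600/285311670611 ≈ 1.9956e+05.


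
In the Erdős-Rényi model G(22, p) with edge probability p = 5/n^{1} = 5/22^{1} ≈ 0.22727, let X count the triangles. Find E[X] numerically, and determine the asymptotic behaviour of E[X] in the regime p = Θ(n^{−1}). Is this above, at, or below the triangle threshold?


Number of potential triangles: C(22, 3) = 1540.
Each occurs with probability p³ ≈ (0.22727)³ ≈ 1.1739294e-02.
By linearity: E[X] = C(22, 3)·p³ ≈ 1540 · 1.1739294e-02 ≈ 18.07851.
Here α = 1, so p = 5/n is exactly at the triangle threshold p ~ 1/n. Asymptotically E[X] → c³/6 = 5³/6 = 125/6 ≈ 20.83333, a bounded constant. In this regime the triangle count is asymptotically Poisson(c³/6).

E[X] ≈ 18.07851; in regime p = Θ(1/n^{1}) E[X] stays bounded (at the triangle threshold p ~ 1/n).


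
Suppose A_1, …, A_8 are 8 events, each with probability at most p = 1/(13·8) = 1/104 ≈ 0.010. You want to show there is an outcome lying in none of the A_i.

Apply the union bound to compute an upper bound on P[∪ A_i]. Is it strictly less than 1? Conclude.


Union bound: P[∪_{i=1}^{8} A_i] ≤ Σ_i P[A_i] ≤ 8·p = 8·(1/104) = 1/13.
Numerically: 1/13 ≈ 0.077.
Is 1/13 < 1? YES.
Since P[∪ A_i] ≤ 1/13 < 1, the complement has P[∩ A_i^c] ≥ 1 − 1/13 = 12/13 > 0, so some outcome avoids every A_i.

8·p = 1/13 ≈ 0.077; existence CERTIFIED by the union bound.


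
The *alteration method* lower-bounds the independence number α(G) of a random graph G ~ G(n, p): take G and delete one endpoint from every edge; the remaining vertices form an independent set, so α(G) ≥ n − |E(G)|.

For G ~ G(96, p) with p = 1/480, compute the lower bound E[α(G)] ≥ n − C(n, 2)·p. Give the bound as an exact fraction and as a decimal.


E[|E(G)|] = C(96, 2)·p = 4560 · (1/480) = 19/2.
E[α(G)] ≥ n − E[|E(G)|] = 96 − 19/2 = 173/2.
Numerically: ≈ 86.500000.
(This is only a lower bound; the true E[α(G)] may be larger.)

E[α(G)] ≥ 173/2 ≈ 86.500000.


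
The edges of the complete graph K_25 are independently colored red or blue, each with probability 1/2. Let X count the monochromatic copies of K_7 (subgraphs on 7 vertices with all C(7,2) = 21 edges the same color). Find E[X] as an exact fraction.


Let X = Σ_S X_S over the C(25, 7) = 480700 subsets S of size 7, where X_S = 1 if the K_7 on S is monochromatic.
For a fixed S, the K_7 on S has C(7, 2) = 21 edges. P[all 21 edges red] = (1/2)^21, and likewise for blue, so P[monochromatic] = 2·(1/2)^21 = 2^{1 − 21} = 1/1048576.
Summing: E[X] = C(25, 7) · 2^{1 − 21} = 480700 · 1/1048576 = 120175/262144.
Numerically: E[X] ≈ 0.45843.

E[X] = C(25,7)·2^(1−C(7,2)) = 120175/262144 ≈ 0.45843.


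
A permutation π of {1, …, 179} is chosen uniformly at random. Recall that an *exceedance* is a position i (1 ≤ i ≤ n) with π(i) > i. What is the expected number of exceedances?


Write X = Σ_{i=1}^{179} X_i, where X_i = 1_{π(i) > i}.
For each fixed i, π(i) is uniform over {1, …, 179} (marginal of a uniform permutation), so P[π(i) > i] = (n − i)/n. Summing: Σ_{i=1}^{179} (n − i)/n = (0 + 1 + … + 178)/179 = 179(179 − 1)/(2·179) = (179 − 1)/2.
Hence E[X] = Σ_{i=1}^{179} (179 − i)/179 = 89 ≈ 89.000000.

E[X] = 89 = 89.000000.


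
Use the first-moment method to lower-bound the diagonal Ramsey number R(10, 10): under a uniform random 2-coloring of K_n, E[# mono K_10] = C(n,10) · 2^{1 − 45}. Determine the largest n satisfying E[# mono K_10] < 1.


We need C(n, 10) · 2^{1 − 45} < 1, i.e. C(n, 10) < 2^{45 − 1} = 17592186044416.
Check values of n near the boundary:
  n = 99: C(99, 10) = 15579278510796; 15579278510796 < 17592186044416? YES
  n = 100: C(100, 10) = 17310309456440; 17310309456440 < 17592186044416? YES
  n = 101: C(101, 10) = 19212541264840; 19212541264840 < 17592186044416? NO
The largest n with C(n, 10) < 17592186044416 is n = 100 (where E[X] = 2163788682055/2199023255552 ≈ 0.9839772). Hence R(10, 10) > 100, i.e. R(10, 10) ≥ 101.

Largest n = 100; hence R(10, 10) > 100.


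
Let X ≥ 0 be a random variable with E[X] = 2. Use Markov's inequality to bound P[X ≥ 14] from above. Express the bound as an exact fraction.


μ = E[X] = 2, a = 14.
Markov: P[X ≥ 14] ≤ μ/a = (2)/14 = 1/7.
Numerically: ≈ 0.14286.
(Since a = 14 > μ = 2.00000, the bound 1/7 is < 1 and informative.)

P[X ≥ 14] ≤ 1/7 ≈ 0.14286.


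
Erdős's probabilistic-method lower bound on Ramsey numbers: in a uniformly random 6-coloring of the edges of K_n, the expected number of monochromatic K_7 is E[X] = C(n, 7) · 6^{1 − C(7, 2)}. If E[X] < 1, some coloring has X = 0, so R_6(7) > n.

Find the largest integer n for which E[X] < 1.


We need C(n, 7) · 6^{1 − 21} < 1, i.e. C(n, 7) < 6^{21 − 1} = 3656158440062976.
Check values of n near the boundary:
  n = 562: C(562, 7) = 3384017972944752; 3384017972944752 < 3656158440062976? YES
  n = 563: C(563, 7) = 3426622515769596; 3426622515769596 < 3656158440062976? YES
  n = 564: C(564, 7) = 3469685994423792; 3469685994423792 < 3656158440062976? YES
  n = 565: C(565, 7) = 3513212521235560; 3513212521235560 < 3656158440062976? YES
  n = 566: C(566, 7) = 3557206237959440; 3557206237959440 < 3656158440062976? YES
  n = 567: C(567, 7) = 3601671315933933; 3601671315933933 < 3656158440062976? YES
  n = 568: C(568, 7) = 3646611956239704; 3646611956239704 < 3656158440062976? YES
  n = 569: C(569, 7) = 3692032389858348; 3692032389858348 < 3656158440062976? NO
The largest n with C(n, 7) < 3656158440062976 is n = 568 (where E[X] = 16882462760369/16926659444736 ≈ 0.997389). Hence R_6(7) > 568, i.e. R_6(7) ≥ 569.

Largest n = 568; hence R_6(7) > 568.


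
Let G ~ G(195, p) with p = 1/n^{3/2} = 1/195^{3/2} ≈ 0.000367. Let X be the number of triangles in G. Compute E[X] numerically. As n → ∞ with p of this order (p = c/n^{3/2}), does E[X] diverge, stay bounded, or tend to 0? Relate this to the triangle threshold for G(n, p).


Number of potential triangles: C(195, 3) = 1216865.
Each occurs with probability p³ ≈ (0.000367)³ ≈ 4.95273e-11.
By linearity: E[X] = C(195, 3)·p³ ≈ 1216865 · 4.95273e-11 ≈ 0.000.
Since α = 3/2 > 1, p = c/n^{3/2} = o(1/n) is below the triangle threshold p ~ 1/n. Asymptotically E[X] ~ (c³/6)·n^{3(1−α)} = (1³/6)·n^{-1.5} → 0, so by Markov's inequality G has no triangles w.h.p.

E[X] ≈ 0.000; in regime p = Θ(1/n^{3/2}) E[X] tends to 0 (below the triangle threshold p ~ 1/n).


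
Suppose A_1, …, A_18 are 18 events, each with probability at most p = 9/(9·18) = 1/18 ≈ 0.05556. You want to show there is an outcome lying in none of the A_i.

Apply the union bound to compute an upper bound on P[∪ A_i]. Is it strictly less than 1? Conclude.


Union bound: P[∪_{i=1}^{18} A_i] ≤ Σ_i P[A_i] ≤ 18·p = 18·(1/18) = 1.
Numerically: 1 ≈ 1.00000.
Is 1 < 1? NO.
Since the bound 1 is ≥ 1, the union bound is uninformative here; it does NOT by itself certify existence.

18·p = 1 ≈ 1.00000; existence NOT certified by the union bound.


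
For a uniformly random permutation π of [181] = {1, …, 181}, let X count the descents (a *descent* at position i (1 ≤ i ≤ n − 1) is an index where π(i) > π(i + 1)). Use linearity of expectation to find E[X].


Write X = Σ X_I over i = 1, …, 180, with X_I the indicator of one descent.
There are 180 indicators.
For each fixed i, the pair (π(i), π(i+1)) is a uniformly random ordered pair of distinct values from {1, …, 181}; by symmetry P[π(i) > π(i+1)] = 1/2.
By linearity: E[X] = 180 · (1/2) = (181 − 1) · (1/2) = 90 ≈ 90.000.

E[X] = 90 = 90.000.


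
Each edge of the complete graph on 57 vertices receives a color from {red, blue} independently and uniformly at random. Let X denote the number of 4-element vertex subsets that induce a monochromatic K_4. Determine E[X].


Let X = Σ_S X_S over the C(57, 4) = 395010 subsets S of size 4, where X_S = 1 if the K_4 on S is monochromatic.
For a fixed S, the K_4 on S has C(4, 2) = 6 edges. P[all 6 edges red] = (1/2)^6, and likewise for blue, so P[monochromatic] = 2·(1/2)^6 = 2^{1 − 6} = 1/32.
By linearity of expectation: E[X] = C(57, 4) · 2^{1 − 6} = 395010 · 1/32 = 197505/16.
Numerically: E[X] ≈ 12344.06250.

E[X] = C(57,4)·2^(1−C(4,2)) = 197505/16 ≈ 12344.06250.


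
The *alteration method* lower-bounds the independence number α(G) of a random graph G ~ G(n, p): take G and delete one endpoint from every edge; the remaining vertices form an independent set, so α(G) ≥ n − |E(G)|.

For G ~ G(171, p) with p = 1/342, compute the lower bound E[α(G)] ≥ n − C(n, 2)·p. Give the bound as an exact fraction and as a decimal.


E[|E(G)|] = C(171, 2)·p = 14535 · (1/342) = 85/2.
E[α(G)] ≥ n − E[|E(G)|] = 171 − 85/2 = 257/2.
Numerically: ≈ 128.5000.
(This is only a lower bound; the true E[α(G)] may be larger.)

E[α(G)] ≥ 257/2 ≈ 128.5000.


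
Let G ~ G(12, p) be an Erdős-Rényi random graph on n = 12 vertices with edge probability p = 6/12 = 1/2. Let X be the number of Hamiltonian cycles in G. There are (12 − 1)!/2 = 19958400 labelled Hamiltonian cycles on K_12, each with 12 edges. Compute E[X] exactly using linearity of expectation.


K_12 has (12 − 1)!/2 = 19958400 labelled Hamiltonian cycles.
For each such Hamiltonian cycle H, let X_H = 1 if all 12 edges of H are present in G. Then P[X_H = 1] = p^{12} = (1/2)^{12} = 1/4096.
By linearity of expectation: E[X] = Σ_H E[X_H] = 19958400 · p^{12} = 19958400 · 1/4096 = 155925/32.
Numerically: E[X] ≈ 4872.66.

E[X] = 19958400 · (1/2)^{12} = 155925/32 ≈ 4872.66.


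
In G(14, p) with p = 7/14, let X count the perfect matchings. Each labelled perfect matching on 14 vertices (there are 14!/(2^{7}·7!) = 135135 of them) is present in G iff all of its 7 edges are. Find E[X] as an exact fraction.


K_14 has 14!/(2^{7}·7!) = 135135 labelled perfect matchings.
For each such perfect matching H, let X_H = 1 if all 7 edges of H are present in G. Then P[X_H = 1] = p^{7} = (1/2)^{7} = 1/128.
By linearity: E[X] = Σ_H E[X_H] = 135135 · p^{7} = 135135 · 1/128 = 135135/128.
Numerically: E[X] ≈ 1055.74.

E[X] = 135135 · (1/2)^{7} = 135135/128 ≈ 1055.74.


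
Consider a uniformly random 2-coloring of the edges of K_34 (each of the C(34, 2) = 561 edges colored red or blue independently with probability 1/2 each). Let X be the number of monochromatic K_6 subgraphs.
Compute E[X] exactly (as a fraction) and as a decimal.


Let X = Σ_S X_S over the C(34, 6) = 1344904 subsets S of size 6, where X_S = 1 if the K_6 on S is monochromatic.
For a fixed S, the K_6 on S has C(6, 2) = 15 edges. P[all 15 edges red] = (1/2)^15, and likewise for blue, so P[monochromatic] = 2·(1/2)^15 = 2^{1 − 15} = 1/16384.
Summing: E[X] = C(34, 6) · 2^{1 − 15} = 1344904 · 1/16384 = 168113/2048.
Numerically: E[X] ≈ 82.08643.

E[X] = C(34,6)·2^(1−C(6,2)) = 168113/2048 ≈ 82.08643.


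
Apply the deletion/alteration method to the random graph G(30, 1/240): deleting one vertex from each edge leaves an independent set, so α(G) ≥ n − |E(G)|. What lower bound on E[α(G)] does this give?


E[|E(G)|] = C(30, 2)·p = 435 · (1/240) = 29/16.
E[α(G)] ≥ n − E[|E(G)|] = 30 − 29/16 = 451/16.
Numerically: ≈ 28.1875.
(This is only a lower bound; the true E[α(G)] may be larger.)

E[α(G)] ≥ 451/16 ≈ 28.1875.


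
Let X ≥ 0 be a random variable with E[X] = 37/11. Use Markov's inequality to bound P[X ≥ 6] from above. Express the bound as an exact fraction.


μ = E[X] = 37/11, a = 6.
Markov: P[X ≥ 6] ≤ μ/a = (37/11)/6 = 37/66.
Numerically: ≈ 0.56061.
(Since a = 6 > μ = 3.36364, the bound 37/66 is < 1 and informative.)

P[X ≥ 6] ≤ 37/66 ≈ 0.56061.


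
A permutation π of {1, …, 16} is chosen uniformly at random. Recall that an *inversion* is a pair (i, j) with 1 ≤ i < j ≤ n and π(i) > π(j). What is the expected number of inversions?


Write X = Σ X_I over the C(16, 2) = 120 pairs i < j, with X_I the indicator of one inversion.
There are 120 indicators.
For each fixed pair i < j, the values π(i) and π(j) are two distinct elements of {1, …, 16} in uniformly random order; by symmetry P[π(i) > π(j)] = 1/2.
By linearity: E[X] = 120 · (1/2) = C(16, 2) · (1/2) = 120/2 = 60 ≈ 60.0000.

E[X] = 60 = 60.0000.


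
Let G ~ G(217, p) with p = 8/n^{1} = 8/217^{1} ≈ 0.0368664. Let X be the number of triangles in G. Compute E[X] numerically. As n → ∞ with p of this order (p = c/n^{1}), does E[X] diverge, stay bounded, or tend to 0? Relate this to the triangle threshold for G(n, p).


Number of potential triangles: C(217, 3) = 1679580.
Each occurs with probability p³ ≈ (0.0368664)³ ≈ 5.01061183e-05.
By linearity: E[X] = C(217, 3)·p³ ≈ 1679580 · 5.01061183e-05 ≈ 84.157234.
Here α = 1, so p = 8/n is exactly at the triangle threshold p ~ 1/n. Asymptotically E[X] → c³/6 = 8³/6 = 256/3 ≈ 85.333333, a bounded constant. In this regime the triangle count is asymptotically Poisson(c³/6).

E[X] ≈ 84.157234; in regime p = Θ(1/n^{1}) E[X] stays bounded (at the triangle threshold p ~ 1/n).


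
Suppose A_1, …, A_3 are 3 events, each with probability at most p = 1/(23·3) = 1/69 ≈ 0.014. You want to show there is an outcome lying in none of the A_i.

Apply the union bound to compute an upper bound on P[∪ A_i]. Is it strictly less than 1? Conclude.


Union bound: P[∪_{i=1}^{3} A_i] ≤ Σ_i P[A_i] ≤ 3·p = 3·(1/69) = 1/23.
Numerically: 1/23 ≈ 0.043.
Is 1/23 < 1? YES.
Since P[∪ A_i] ≤ 1/23 < 1, the complement has P[∩ A_i^c] ≥ 1 − 1/23 = 22/23 > 0, so some outcome avoids every A_i.

3·p = 1/23 ≈ 0.043; existence CERTIFIED by the union bound.


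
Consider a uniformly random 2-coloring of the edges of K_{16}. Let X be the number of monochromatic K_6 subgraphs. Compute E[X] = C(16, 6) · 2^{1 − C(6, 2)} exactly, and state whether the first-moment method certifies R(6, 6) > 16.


E[X] = C(16, 6) · 2^{1 − 15} = 8008 · 2^{−14} = 8008/16384.
As a reduced fraction: E[X] = 1001/2048 ≈ 0.488770.
Is E[X] < 1? YES.
Since E[X] < 1, there exists a 2-coloring of K_{16} with no monochromatic K_6; hence R(6, 6) > 16.

E[X] = 1001/2048 ≈ 0.488770; E[X] < 1, so R(6, 6) > 16.


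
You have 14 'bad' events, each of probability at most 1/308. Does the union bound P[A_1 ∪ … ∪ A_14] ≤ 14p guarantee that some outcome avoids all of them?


Union bound: P[∪_{i=1}^{14} A_i] ≤ Σ_i P[A_i] ≤ 14·p = 14·(1/308) = 1/22.
Numerically: 1/22 ≈ 0.045455.
Is 1/22 < 1? YES.
Since P[∪ A_i] ≤ 1/22 < 1, the complement has P[∩ A_i^c] ≥ 1 − 1/22 = 21/22 > 0, so some outcome avoids every A_i.

14·p = 1/22 ≈ 0.045455; existence CERTIFIED by the union bound.


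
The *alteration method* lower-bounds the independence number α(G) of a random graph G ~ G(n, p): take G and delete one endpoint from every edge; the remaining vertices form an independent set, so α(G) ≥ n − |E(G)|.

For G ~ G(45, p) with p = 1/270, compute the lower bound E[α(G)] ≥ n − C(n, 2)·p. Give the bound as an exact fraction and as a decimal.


E[|E(G)|] = C(45, 2)·p = 990 · (1/270) = 11/3.
E[α(G)] ≥ n − E[|E(G)|] = 45 − 11/3 = 124/3.
Numerically: ≈ 41.333333.
(This is only a lower bound; the true E[α(G)] may be larger.)

E[α(G)] ≥ 124/3 ≈ 41.333333.


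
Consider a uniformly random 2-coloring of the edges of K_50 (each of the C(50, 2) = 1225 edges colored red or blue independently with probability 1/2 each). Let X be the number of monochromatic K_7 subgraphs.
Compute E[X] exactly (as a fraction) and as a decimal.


Let X = Σ_S X_S over the C(50, 7) = 99884400 subsets S of size 7, where X_S = 1 if the K_7 on S is monochromatic.
For a fixed S, the K_7 on S has C(7, 2) = 21 edges. P[all 21 edges red] = (1/2)^21, and likewise for blue, so P[monochromatic] = 2·(1/2)^21 = 2^{1 − 21} = 1/1048576.
By linearity: E[X] = C(50, 7) · 2^{1 − 21} = 99884400 · 1/1048576 = 6242775/65536.
Numerically: E[X] ≈ 95.257187.

E[X] = C(50,7)·2^(1−C(7,2)) = 6242775/65536 ≈ 95.257187.


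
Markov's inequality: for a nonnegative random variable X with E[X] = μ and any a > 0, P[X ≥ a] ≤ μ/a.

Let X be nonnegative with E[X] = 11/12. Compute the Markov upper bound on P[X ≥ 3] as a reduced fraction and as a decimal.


μ = E[X] = 11/12, a = 3.
Markov: P[X ≥ 3] ≤ μ/a = (11/12)/3 = 11/36.
Numerically: ≈ 0.305556.
(Since a = 3 > μ = 0.916667, the bound 11/36 is < 1 and informative.)

P[X ≥ 3] ≤ 11/36 ≈ 0.305556.


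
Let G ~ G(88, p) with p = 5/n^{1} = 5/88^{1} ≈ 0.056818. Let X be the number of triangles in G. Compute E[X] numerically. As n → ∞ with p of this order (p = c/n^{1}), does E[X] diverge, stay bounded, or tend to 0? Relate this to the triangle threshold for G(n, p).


Number of potential triangles: C(88, 3) = 109736.
Each occurs with probability p³ ≈ (0.056818)³ ≈ 1.8342647e-04.
By linearity: E[X] = C(88, 3)·p³ ≈ 109736 · 1.8342647e-04 ≈ 20.12849.
Here α = 1, so p = 5/n is exactly at the triangle threshold p ~ 1/n. Asymptotically E[X] → c³/6 = 5³/6 = 125/6 ≈ 20.83333, a bounded constant. In this regime the triangle count is asymptotically Poisson(c³/6).

E[X] ≈ 20.12849; in regime p = Θ(1/n^{1}) E[X] stays bounded (at the triangle threshold p ~ 1/n).


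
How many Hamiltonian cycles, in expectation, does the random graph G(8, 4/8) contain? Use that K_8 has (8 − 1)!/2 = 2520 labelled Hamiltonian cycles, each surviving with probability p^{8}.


K_8 has (8 − 1)!/2 = 2520 labelled Hamiltonian cycles.
For each such Hamiltonian cycle H, let X_H = 1 if all 8 edges of H are present in G. Then P[X_H = 1] = p^{8} = (1/2)^{8} = 1/256.
By linearity of expectation: E[X] = Σ_H E[X_H] = 2520 · p^{8} = 2520 · 1/256 = 315/32.
Numerically: E[X] ≈ 9.84.

E[X] = 2520 · (1/2)^{8} = 315/32 ≈ 9.84.


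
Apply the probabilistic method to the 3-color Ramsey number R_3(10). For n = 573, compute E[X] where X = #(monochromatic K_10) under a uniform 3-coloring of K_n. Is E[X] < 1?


E[X] = C(573, 10) · 3^{1 − 45} = 971597135635805762226 · 3^{−44} = 971597135635805762226/984770902183611232881.
As a reduced fraction: E[X] = 35985079097622435638/36472996377170786403 ≈ 0.986623.
Is E[X] < 1? YES.
Since E[X] < 1, there exists a 3-coloring of K_{573} with no monochromatic K_10; hence R_3(10) > 573.

E[X] = 35985079097622435638/36472996377170786403 ≈ 0.986623; E[X] < 1, so R_3(10) > 573.


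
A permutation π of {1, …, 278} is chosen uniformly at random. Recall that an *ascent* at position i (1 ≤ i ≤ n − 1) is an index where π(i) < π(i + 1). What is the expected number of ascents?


Write X = Σ X_I over i = 1, …, 277, with X_I the indicator of one ascent.
There are 277 indicators.
For each fixed i, the pair (π(i), π(i+1)) is a uniformly random ordered pair of distinct values from {1, …, 278}; by symmetry P[π(i) < π(i+1)] = 1/2.
By linearity: E[X] = 277 · (1/2) = (278 − 1) · (1/2) = 277/2 ≈ 138.50000.

E[X] = 277/2 = 138.50000.


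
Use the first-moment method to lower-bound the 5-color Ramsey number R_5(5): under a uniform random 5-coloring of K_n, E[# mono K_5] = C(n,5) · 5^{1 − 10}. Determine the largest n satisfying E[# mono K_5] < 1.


We need C(n, 5) · 5^{1 − 10} < 1, i.e. C(n, 5) < 5^{10 − 1} = 1953125.
Check values of n near the boundary:
  n = 46: C(46, 5) = 1370754; 1370754 < 1953125? YES
  n = 47: C(47, 5) = 1533939; 1533939 < 1953125? YES
  n = 48: C(48, 5) = 1712304; 1712304 < 1953125? YES
  n = 49: C(49, 5) = 1906884; 1906884 < 1953125? YES
  n = 50: C(50, 5) = 2118760; 2118760 < 1953125? NO
The largest n with C(n, 5) < 1953125 is n = 49 (where E[X] = 1906884/1953125 ≈ 0.97632). Hence R_5(5) > 49, i.e. R_5(5) ≥ 50.

Largest n = 49; hence R_5(5) > 49.


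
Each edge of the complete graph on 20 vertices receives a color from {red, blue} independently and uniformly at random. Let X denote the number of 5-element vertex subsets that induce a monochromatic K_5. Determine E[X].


Let X = Σ_S X_S over the C(20, 5) = 15504 subsets S of size 5, where X_S = 1 if the K_5 on S is monochromatic.
For a fixed S, the K_5 on S has C(5, 2) = 10 edges. P[all 10 edges red] = (1/2)^10, and likewise for blue, so P[monochromatic] = 2·(1/2)^10 = 2^{1 − 10} = 1/512.
By linearity: E[X] = C(20, 5) · 2^{1 − 10} = 15504 · 1/512 = 969/32.
Numerically: E[X] ≈ 30.281.

E[X] = C(20,5)·2^(1−C(5,2)) = 969/32 ≈ 30.281.


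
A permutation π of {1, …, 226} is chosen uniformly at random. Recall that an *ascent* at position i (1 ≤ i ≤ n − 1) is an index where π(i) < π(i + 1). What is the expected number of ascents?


Write X = Σ X_I over i = 1, …, 225, with X_I the indicator of one ascent.
There are 225 indicators.
For each fixed i, the pair (π(i), π(i+1)) is a uniformly random ordered pair of distinct values from {1, …, 226}; by symmetry P[π(i) < π(i+1)] = 1/2.
By linearity: E[X] = 225 · (1/2) = (226 − 1) · (1/2) = 225/2 ≈ 112.500.

E[X] = 225/2 = 112.500.


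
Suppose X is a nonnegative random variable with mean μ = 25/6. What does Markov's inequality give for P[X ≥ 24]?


μ = E[X] = 25/6, a = 24.
Markov: P[X ≥ 24] ≤ μ/a = (25/6)/24 = 25/144.
Numerically: ≈ 0.17361.
(Since a = 24 > μ = 4.16667, the bound 25/144 is < 1 and informative.)

P[X ≥ 24] ≤ 25/144 ≈ 0.17361.


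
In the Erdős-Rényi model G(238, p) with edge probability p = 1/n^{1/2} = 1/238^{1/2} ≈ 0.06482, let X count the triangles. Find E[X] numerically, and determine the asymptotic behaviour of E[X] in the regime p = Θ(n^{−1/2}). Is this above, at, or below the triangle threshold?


Number of potential triangles: C(238, 3) = 2218636.
Each occurs with probability p³ ≈ (0.06482)³ ≈ 2.7235451e-04.
By linearity: E[X] = C(238, 3)·p³ ≈ 2218636 · 2.7235451e-04 ≈ 604.25551.
Since α = 1/2 < 1, p = c/n^{1/2} ≫ 1/n is above the triangle threshold p ~ 1/n. Asymptotically E[X] ~ (c³/6)·n^{3(1−α)} = (1³/6)·n^{1.5} → ∞; triangles are abundant w.h.p.

E[X] ≈ 604.25551; in regime p = Θ(1/n^{1/2}) E[X] diverges (above the triangle threshold p ~ 1/n).


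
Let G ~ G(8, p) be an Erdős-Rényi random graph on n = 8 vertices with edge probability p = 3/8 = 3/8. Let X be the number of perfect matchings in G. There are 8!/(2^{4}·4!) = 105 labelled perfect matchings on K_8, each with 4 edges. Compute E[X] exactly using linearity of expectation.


K_8 has 8!/(2^{4}·4!) = 105 labelled perfect matchings.
For each such perfect matching H, let X_H = 1 if all 4 edges of H are present in G. Then P[X_H = 1] = p^{4} = (3/8)^{4} = 81/4096.
By linearity of expectation: E[X] = Σ_H E[X_H] = 105 · p^{4} = 105 · 81/4096 = 8505/4096.
Numerically: E[X] ≈ 2.076.

E[X] = 105 · (3/8)^{4} = 8505/4096 ≈ 2.076.


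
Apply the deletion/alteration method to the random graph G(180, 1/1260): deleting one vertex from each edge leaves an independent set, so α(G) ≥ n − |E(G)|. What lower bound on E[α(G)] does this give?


E[|E(G)|] = C(180, 2)·p = 16110 · (1/1260) = 179/14.
E[α(G)] ≥ n − E[|E(G)|] = 180 − 179/14 = 2341/14.
Numerically: ≈ 167.214.
(This is only a lower bound; the true E[α(G)] may be larger.)

E[α(G)] ≥ 2341/14 ≈ 167.214.


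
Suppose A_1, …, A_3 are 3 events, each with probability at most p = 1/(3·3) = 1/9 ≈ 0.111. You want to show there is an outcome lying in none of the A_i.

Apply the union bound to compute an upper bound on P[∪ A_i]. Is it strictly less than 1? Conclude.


Union bound: P[∪_{i=1}^{3} A_i] ≤ Σ_i P[A_i] ≤ 3·p = 3·(1/9) = 1/3.
Numerically: 1/3 ≈ 0.333.
Is 1/3 < 1? YES.
Since P[∪ A_i] ≤ 1/3 < 1, the complement has P[∩ A_i^c] ≥ 1 − 1/3 = 2/3 > 0, so some outcome avoids every A_i.

3·p = 1/3 ≈ 0.333; existence CERTIFIED by the union bound.


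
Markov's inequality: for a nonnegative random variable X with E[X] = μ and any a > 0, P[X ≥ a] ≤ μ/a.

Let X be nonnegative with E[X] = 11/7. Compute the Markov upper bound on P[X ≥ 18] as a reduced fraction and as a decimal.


μ = E[X] = 11/7, a = 18.
Markov: P[X ≥ 18] ≤ μ/a = (11/7)/18 = 11/126.
Numerically: ≈ 0.08730.
(Since a = 18 > μ = 1.57143, the bound 11/126 is < 1 and informative.)

P[X ≥ 18] ≤ 11/126 ≈ 0.08730.


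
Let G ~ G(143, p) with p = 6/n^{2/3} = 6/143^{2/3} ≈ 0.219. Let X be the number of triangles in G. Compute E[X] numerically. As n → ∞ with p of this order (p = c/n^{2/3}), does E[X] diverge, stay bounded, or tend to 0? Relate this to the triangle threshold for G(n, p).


Number of potential triangles: C(143, 3) = 477191.
Each occurs with probability p³ ≈ (0.219)³ ≈ 1.05629e-02.
By linearity: E[X] = C(143, 3)·p³ ≈ 477191 · 1.05629e-02 ≈ 5040.503.
Since α = 2/3 < 1, p = c/n^{2/3} ≫ 1/n is above the triangle threshold p ~ 1/n. Asymptotically E[X] ~ (c³/6)·n^{3(1−α)} = (6³/6)·n^{1} → ∞; triangles are abundant w.h.p.

E[X] ≈ 5040.503; in regime p = Θ(1/n^{2/3}) E[X] diverges (above the triangle threshold p ~ 1/n).


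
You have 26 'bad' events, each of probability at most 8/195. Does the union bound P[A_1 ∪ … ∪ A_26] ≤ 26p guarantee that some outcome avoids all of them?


Union bound: P[∪_{i=1}^{26} A_i] ≤ Σ_i P[A_i] ≤ 26·p = 26·(8/195) = 16/15.
Numerically: 16/15 ≈ 1.06667.
Is 16/15 < 1? NO.
Since the bound 16/15 is ≥ 1, the union bound is uninformative here; it does NOT by itself certify existence.

26·p = 16/15 ≈ 1.06667; existence NOT certified by the union bound.


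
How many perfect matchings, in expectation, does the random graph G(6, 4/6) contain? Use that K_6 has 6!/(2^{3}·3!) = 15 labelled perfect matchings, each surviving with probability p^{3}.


K_6 has 6!/(2^{3}·3!) = 15 labelled perfect matchings.
For each such perfect matching H, let X_H = 1 if all 3 edges of H are present in G. Then P[X_H = 1] = p^{3} = (2/3)^{3} = 8/27.
By linearity: E[X] = Σ_H E[X_H] = 15 · p^{3} = 15 · 8/27 = 40/9.
Numerically: E[X] ≈ 4.44444.

E[X] = 15 · (2/3)^{3} = 40/9 ≈ 4.44444.


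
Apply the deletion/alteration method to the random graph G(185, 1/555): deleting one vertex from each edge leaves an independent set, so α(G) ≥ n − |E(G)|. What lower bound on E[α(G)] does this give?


E[|E(G)|] = C(185, 2)·p = 17020 · (1/555) = 92/3.
E[α(G)] ≥ n − E[|E(G)|] = 185 − 92/3 = 463/3.
Numerically: ≈ 154.33333.
(This is only a lower bound; the true E[α(G)] may be larger.)

E[α(G)] ≥ 463/3 ≈ 154.33333.


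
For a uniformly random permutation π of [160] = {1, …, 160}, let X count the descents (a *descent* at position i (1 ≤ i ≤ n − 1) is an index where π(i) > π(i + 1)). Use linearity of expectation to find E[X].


Write X = Σ X_I over i = 1, …, 159, with X_I the indicator of one descent.
There are 159 indicators.
For each fixed i, the pair (π(i), π(i+1)) is a uniformly random ordered pair of distinct values from {1, …, 160}; by symmetry P[π(i) > π(i+1)] = 1/2.
By linearity: E[X] = 159 · (1/2) = (160 − 1) · (1/2) = 159/2 ≈ 79.500000.

E[X] = 159/2 = 79.500000.


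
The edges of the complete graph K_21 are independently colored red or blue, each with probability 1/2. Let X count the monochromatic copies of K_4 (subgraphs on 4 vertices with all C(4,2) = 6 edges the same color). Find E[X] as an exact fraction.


Let X = Σ_S X_S over the C(21, 4) = 5985 subsets S of size 4, where X_S = 1 if the K_4 on S is monochromatic.
For a fixed S, the K_4 on S has C(4, 2) = 6 edges. P[all 6 edges red] = (1/2)^6, and likewise for blue, so P[monochromatic] = 2·(1/2)^6 = 2^{1 − 6} = 1/32.
Summing: E[X] = C(21, 4) · 2^{1 − 6} = 5985 · 1/32 = 5985/32.
Numerically: E[X] ≈ 187.03125.

E[X] = C(21,4)·2^(1−C(4,2)) = 5985/32 ≈ 187.03125.


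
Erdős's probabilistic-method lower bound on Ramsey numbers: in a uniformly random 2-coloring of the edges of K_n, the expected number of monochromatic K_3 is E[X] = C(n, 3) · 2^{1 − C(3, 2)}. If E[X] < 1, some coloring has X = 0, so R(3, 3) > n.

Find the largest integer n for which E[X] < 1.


We need C(n, 3) · 2^{1 − 3} < 1, i.e. C(n, 3) < 2^{3 − 1} = 4.
Check values of n near the boundary:
  n = 3: C(3, 3) = 1; 1 < 4? YES
  n = 4: C(4, 3) = 4; 4 < 4? NO
  n = 5: C(5, 3) = 10; 10 < 4? NO
The largest n with C(n, 3) < 4 is n = 3 (where E[X] = 1/4 ≈ 0.25000). Hence R(3, 3) > 3, i.e. R(3, 3) ≥ 4.

Largest n = 3; hence R(3, 3) > 3.


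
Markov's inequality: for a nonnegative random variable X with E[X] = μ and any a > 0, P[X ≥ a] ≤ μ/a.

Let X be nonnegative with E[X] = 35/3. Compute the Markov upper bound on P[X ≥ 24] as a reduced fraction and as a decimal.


μ = E[X] = 35/3, a = 24.
Markov: P[X ≥ 24] ≤ μ/a = (35/3)/24 = 35/72.
Numerically: ≈ 0.48611.
(Since a = 24 > μ = 11.66667, the bound 35/72 is < 1 and informative.)

P[X ≥ 24] ≤ 35/72 ≈ 0.48611.


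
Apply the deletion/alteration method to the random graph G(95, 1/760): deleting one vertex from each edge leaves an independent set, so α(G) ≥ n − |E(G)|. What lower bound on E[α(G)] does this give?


E[|E(G)|] = C(95, 2)·p = 4465 · (1/760) = 47/8.
E[α(G)] ≥ n − E[|E(G)|] = 95 − 47/8 = 713/8.
Numerically: ≈ 89.1250.
(This is only a lower bound; the true E[α(G)] may be larger.)

E[α(G)] ≥ 713/8 ≈ 89.1250.


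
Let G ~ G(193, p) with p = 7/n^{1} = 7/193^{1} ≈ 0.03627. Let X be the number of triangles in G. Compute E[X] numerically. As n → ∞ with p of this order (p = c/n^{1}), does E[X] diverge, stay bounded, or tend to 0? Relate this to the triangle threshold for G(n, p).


Number of potential triangles: C(193, 3) = 1179616.
Each occurs with probability p³ ≈ (0.03627)³ ≈ 4.771140e-05.
By linearity: E[X] = C(193, 3)·p³ ≈ 1179616 · 4.771140e-05 ≈ 56.2811.
Here α = 1, so p = 7/n is exactly at the triangle threshold p ~ 1/n. Asymptotically E[X] → c³/6 = 7³/6 = 343/6 ≈ 57.1667, a bounded constant. In this regime the triangle count is asymptotically Poisson(c³/6).

E[X] ≈ 56.2811; in regime p = Θ(1/n^{1}) E[X] stays bounded (at the triangle threshold p ~ 1/n).


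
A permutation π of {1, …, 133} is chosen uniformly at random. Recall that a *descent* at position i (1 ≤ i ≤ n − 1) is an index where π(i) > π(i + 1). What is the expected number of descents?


Write X = Σ X_I over i = 1, …, 132, with X_I the indicator of one descent.
There are 132 indicators.
For each fixed i, the pair (π(i), π(i+1)) is a uniformly random ordered pair of distinct values from {1, …, 133}; by symmetry P[π(i) > π(i+1)] = 1/2.
By linearity: E[X] = 132 · (1/2) = (133 − 1) · (1/2) = 66 ≈ 66.00000.

E[X] = 66 = 66.00000.


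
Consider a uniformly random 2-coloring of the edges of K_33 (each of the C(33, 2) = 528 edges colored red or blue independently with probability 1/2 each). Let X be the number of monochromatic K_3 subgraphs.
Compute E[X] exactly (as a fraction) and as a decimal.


Let X = Σ_S X_S over the C(33, 3) = 5456 subsets S of size 3, where X_S = 1 if the K_3 on S is monochromatic.
For a fixed S, the K_3 on S has C(3, 2) = 3 edges. P[all 3 edges red] = (1/2)^3, and likewise for blue, so P[monochromatic] = 2·(1/2)^3 = 2^{1 − 3} = 1/4.
By linearity: E[X] = C(33, 3) · 2^{1 − 3} = 5456 · 1/4 = 1364.
Numerically: E[X] ≈ 1364.00000.

E[X] = C(33,3)·2^(1−C(3,2)) = 1364 ≈ 1364.00000.


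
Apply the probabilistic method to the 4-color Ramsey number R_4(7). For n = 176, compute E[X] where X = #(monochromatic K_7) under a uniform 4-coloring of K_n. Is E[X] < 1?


E[X] = C(176, 7) · 4^{1 − 21} = 919790691600 · 4^{−20} = 919790691600/1099511627776.
As a reduced fraction: E[X] = 57486918225/68719476736 ≈ 0.83654.
Is E[X] < 1? YES.
Since E[X] < 1, there exists a 4-coloring of K_{176} with no monochromatic K_7; hence R_4(7) > 176.

E[X] = 57486918225/68719476736 ≈ 0.83654; E[X] < 1, so R_4(7) > 176.


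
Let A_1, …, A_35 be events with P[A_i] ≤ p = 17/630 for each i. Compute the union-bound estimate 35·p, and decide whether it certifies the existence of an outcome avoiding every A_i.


Union bound: P[∪_{i=1}^{35} A_i] ≤ Σ_i P[A_i] ≤ 35·p = 35·(17/630) = 17/18.
Numerically: 17/18 ≈ 0.9444444.
Is 17/18 < 1? YES.
Since P[∪ A_i] ≤ 17/18 < 1, the complement has P[∩ A_i^c] ≥ 1 − 17/18 = 1/18 > 0, so some outcome avoids every A_i.

35·p = 17/18 ≈ 0.9444444; existence CERTIFIED by the union bound.


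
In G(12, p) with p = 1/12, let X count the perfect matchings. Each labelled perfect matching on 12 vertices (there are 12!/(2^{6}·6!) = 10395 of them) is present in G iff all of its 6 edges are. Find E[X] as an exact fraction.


K_12 has 12!/(2^{6}·6!) = 10395 labelled perfect matchings.
For each such perfect matching H, let X_H = 1 if all 6 edges of H are present in G. Then P[X_H = 1] = p^{6} = (1/12)^{6} = 1/2985984.
By linearity of expectation: E[X] = Σ_H E[X_H] = 10395 · p^{6} = 10395 · 1/2985984 = 385/110592.
Numerically: E[X] ≈ 0.00348126.

E[X] = 10395 · (1/12)^{6} = 385/110592 ≈ 0.00348126.


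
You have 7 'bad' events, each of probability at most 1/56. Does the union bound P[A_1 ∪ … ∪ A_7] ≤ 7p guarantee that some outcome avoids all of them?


Union bound: P[∪_{i=1}^{7} A_i] ≤ Σ_i P[A_i] ≤ 7·p = 7·(1/56) = 1/8.
Numerically: 1/8 ≈ 0.12500.
Is 1/8 < 1? YES.
Since P[∪ A_i] ≤ 1/8 < 1, the complement has P[∩ A_i^c] ≥ 1 − 1/8 = 7/8 > 0, so some outcome avoids every A_i.

7·p = 1/8 ≈ 0.12500; existence CERTIFIED by the union bound.


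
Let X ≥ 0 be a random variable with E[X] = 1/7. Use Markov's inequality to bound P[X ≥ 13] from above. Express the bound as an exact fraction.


μ = E[X] = 1/7, a = 13.
Markov: P[X ≥ 13] ≤ μ/a = (1/7)/13 = 1/91.
Numerically: ≈ 0.0110.
(Since a = 13 > μ = 0.1429, the bound 1/91 is < 1 and informative.)

P[X ≥ 13] ≤ 1/91 ≈ 0.0110.
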